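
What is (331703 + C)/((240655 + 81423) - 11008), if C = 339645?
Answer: 335674/155535 ≈ 2.1582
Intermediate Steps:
(331703 + C)/((240655 + 81423) - 11008) = (331703 + 339645)/((240655 + 81423) - 11008) = 671348/(322078 - 11008) = 671348/311070 = 671348*(1/311070) = 335674/155535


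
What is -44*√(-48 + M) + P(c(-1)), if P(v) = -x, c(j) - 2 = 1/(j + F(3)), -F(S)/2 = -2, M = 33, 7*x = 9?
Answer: -9/7 - 44*I*√15 ≈ -1.2857 - 170.41*I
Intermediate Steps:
x = 9/7 (x = (⅐)*9 = 9/7 ≈ 1.2857)
F(S) = 4 (F(S) = -2*(-2) = 4)
c(j) = 2 + 1/(4 + j) (c(j) = 2 + 1/(j + 4) = 2 + 1/(4 + j))
P(v) = -9/7 (P(v) = -1*9/7 = -9/7)
-44*√(-48 + M) + P(c(-1)) = -44*√(-48 + 33) - 9/7 = -44*I*√15 - 9/7 = -9/7 - 44*I*√15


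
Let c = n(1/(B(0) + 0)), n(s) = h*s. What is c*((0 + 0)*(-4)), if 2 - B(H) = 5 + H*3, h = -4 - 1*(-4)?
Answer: 0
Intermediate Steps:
h = 0 (h = -4 + 4 = 0)
B(H) = -3 - 3*H (B(H) = 2 - (5 + H*3) = 2 - (5 + 3*H) = 2 + (-5 - 3*H) = -3 - 3*H)
n(s) = 0 (n(s) = 0*s = 0)
c = 0
c*((0 + 0)*(-4)) = 0*((0 + 0)*(-4)) = 0*(0*(-4)) = 0*0 = 0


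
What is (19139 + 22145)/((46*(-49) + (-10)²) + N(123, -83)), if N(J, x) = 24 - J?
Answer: -41284/2253 ≈ -18.324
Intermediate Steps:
(19139 + 22145)/((46*(-49) + (-10)²) + N(123, -83)) = (19139 + 22145)/((46*(-49) + (-10)²) + (24 - 1*123)) = 41284/((-2254 + 100) + (24 - 123)) = 41284/(-2154 - 99) = 41284/(-2253) = 41284*(-1/2253) = -41284/2253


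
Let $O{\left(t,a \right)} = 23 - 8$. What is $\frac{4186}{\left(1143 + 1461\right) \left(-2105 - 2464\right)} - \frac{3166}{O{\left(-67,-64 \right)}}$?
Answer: $- \frac{896859643}{4249170} \approx -211.07$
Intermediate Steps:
$O{\left(t,a \right)} = 15$ ($O{\left(t,a \right)} = 23 - 8 = 15$)
$\frac{4186}{\left(1143 + 1461\right) \left(-2105 - 2464\right)} - \frac{3166}{O{\left(-67,-64 \right)}} = \frac{4186}{\left(1143 + 1461\right) \left(-2105 - 2464\right)} - \frac{3166}{15} = \frac{4186}{2604 \left(-4569\right)} - \frac{3166}{15} = \frac{4186}{-11897676} - \frac{3166}{15} = 4186 \left(- \frac{1}{11897676}\right) - \frac{3166}{15} = - \frac{299}{849834} - \frac{3166}{15} = - \frac{896859643}{4249170}$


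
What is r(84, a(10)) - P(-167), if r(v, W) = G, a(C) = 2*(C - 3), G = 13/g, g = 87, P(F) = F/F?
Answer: -74/87 ≈ -0.85057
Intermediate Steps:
P(F) = 1
G = 13/87 ≈ 0.14943
a(C) = -6 + 2*C (a(C) = 2*(-3 + C) = -6 + 2*C)
r(v, W) = 13/87
r(84, a(10)) - P(-167) = 13/87 - 1*1 = 13/87 - 1 = -74/87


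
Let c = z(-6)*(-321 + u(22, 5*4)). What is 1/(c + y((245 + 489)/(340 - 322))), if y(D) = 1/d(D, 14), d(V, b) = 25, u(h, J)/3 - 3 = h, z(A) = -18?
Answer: 25/110701 ≈ 0.00022583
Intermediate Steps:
u(h, J) = 9 + 3*h
y(D) = 1/25
c = 4428 (c = -18*(-321 + (9 + 3*22)) = -18*(-321 + (9 + 66)) = -18*(-321 + 75) = -18*(-246) = 4428)
1/(c + y((245 + 489)/(340 - 322))) = 1/(4428 + 1/25) = 1/(110701/25) = 25/110701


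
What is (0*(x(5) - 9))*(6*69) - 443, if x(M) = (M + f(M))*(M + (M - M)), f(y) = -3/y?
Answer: -443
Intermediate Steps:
x(M) = M*(M - 3/M) (x(M) = (M - 3/M)*(M + (M - M)) = (M - 3/M)*(M + 0) = (M - 3/M)*M = M*(M - 3/M))
(0*(x(5) - 9))*(6*69) - 443 = (0*((-3 + 5²) - 9))*(6*69) - 443 = (0*((-3 + 25) - 9))*414 - 443 = (0*(22 - 9))*414 - 443 = (0*13)*414 - 443 = 0*414 - 443 = 0 - 443 = -443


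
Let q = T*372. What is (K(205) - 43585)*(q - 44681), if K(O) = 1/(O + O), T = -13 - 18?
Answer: 1004517821837/410 ≈ 2.4500e+9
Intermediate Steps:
T = -31
q = -11532 (q = -31*372 = -11532)
K(O) = 1/(2*O)
(K(205) - 43585)*(q - 44681) = ((1/2)/205 - 43585)*(-11532 - 44681) = ((1/2)*(1/205) - 43585)*(-56213) = (1/410 - 43585)*(-56213) = -17869849/410*(-56213) = 1004517821837/410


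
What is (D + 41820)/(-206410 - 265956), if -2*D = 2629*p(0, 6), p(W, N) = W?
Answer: -20910/236183 ≈ -0.088533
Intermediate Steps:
D = 0 (D = -2629*0/2 = -1/2*0 = 0)
(D + 41820)/(-206410 - 265956) = (0 + 41820)/(-206410 - 265956) = 41820/(-472366) = 41820*(-1/472366) = -20910/236183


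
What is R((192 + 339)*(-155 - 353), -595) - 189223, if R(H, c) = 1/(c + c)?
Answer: -225175371/1190 ≈ -1.8922e+5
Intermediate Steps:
R(H, c) = 1/(2*c)
R((192 + 339)*(-155 - 353), -595) - 189223 = (1/2)/(-595) - 189223 = (1/2)*(-1/595) - 189223 = -1/1190 - 189223 = -225175371/1190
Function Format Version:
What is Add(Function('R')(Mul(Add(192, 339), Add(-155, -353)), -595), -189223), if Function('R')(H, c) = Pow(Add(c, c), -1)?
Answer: Rational(-225175371, 1190) ≈ -1.8922e+5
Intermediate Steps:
Function('R')(H, c) = Mul(Rational(1, 2), Pow(c, -1)) (Function('R')(H, c) = Pow(Mul(2, c), -1) = Mul(Rational(1, 2), Pow(c, -1)))
Add(Function('R')(Mul(Add(192, 339), Add(-155, -353)), -595), -189223) = Add(Mul(Rational(1, 2), Pow(-595, -1)), -189223) = Add(Mul(Rational(1, 2), Rational(-1, 595)), -189223) = Add(Rational(-1, 1190), -189223) = Rational(-225175371, 1190)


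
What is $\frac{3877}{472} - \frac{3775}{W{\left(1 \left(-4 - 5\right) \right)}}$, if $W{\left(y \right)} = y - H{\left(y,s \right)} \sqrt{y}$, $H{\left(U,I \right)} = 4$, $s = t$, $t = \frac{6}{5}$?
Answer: $\frac{75149}{472} - \frac{604 i}{3} \approx 159.21 - 201.33 i$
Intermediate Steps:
$t = \frac{6}{5}$ ($t = 6 \cdot \frac{1}{5} = \frac{6}{5} \approx 1.2$)
$s = \frac{6}{5} \approx 1.2$
$W{\left(y \right)} = y - 4 \sqrt{y}$
$\frac{3877}{472} - \frac{3775}{W{\left(1 \left(-4 - 5\right) \right)}} = \frac{3877}{472} - \frac{3775}{1 \left(-4 - 5\right) - 4 \sqrt{1 \left(-4 - 5\right)}} = 3877 \cdot \frac{1}{472} - \frac{3775}{1 \left(-9\right) - 4 \sqrt{1 \left(-9\right)}} = \frac{3877}{472} - \frac{3775}{-9 - 4 \sqrt{-9}} = \frac{3877}{472} - \frac{3775}{-9 - 4 \cdot 3 i} = \frac{3877}{472} - \frac{3775}{-9 - 12 i} = \frac{3877}{472} - 3775 \frac{-9 + 12 i}{225} = \frac{3877}{472} - \frac{151 \left(-9 + 12 i\right)}{9}$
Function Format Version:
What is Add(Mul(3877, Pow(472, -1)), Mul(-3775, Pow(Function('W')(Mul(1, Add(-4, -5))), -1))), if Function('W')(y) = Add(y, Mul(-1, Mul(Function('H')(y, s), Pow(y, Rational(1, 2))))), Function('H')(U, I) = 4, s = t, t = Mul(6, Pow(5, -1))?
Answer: Add(Rational(75149, 472), Mul(Rational(-604, 3), I)) ≈ Add(159.21, Mul(-201.33, I))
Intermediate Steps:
t = Rational(6, 5) (t = Mul(6, Rational(1, 5)) = Rational(6, 5) ≈ 1.2000)
s = Rational(6, 5) ≈ 1.2000
Function('W')(y) = Add(y, Mul(-4, Pow(y, Rational(1, 2)))) (Function('W')(y) = Add(y, Mul(-1, Mul(4, Pow(y, Rational(1, 2))))) = Add(y, Mul(-4, Pow(y, Rational(1, 2)))))
Add(Mul(3877, Pow(472, -1)), Mul(-3775, Pow(Function('W')(Mul(1, Add(-4, -5))), -1))) = Add(Mul(3877, Pow(472, -1)), Mul(-3775, Pow(Add(Mul(1, Add(-4, -5)), Mul(-4, Pow(Mul(1, Add(-4, -5)), Rational(1, 2)))), -1))) = Add(Mul(3877, Rational(1, 472)), Mul(-3775, Pow(Add(Mul(1, -9), Mul(-4, Pow(Mul(1, -9), Rational(1, 2)))), -1))) = Add(Rational(3877, 472), Mul(-3775, Pow(Add(-9, Mul(-4, Pow(-9, Rational(1, 2)))), -1))) = Add(Rational(3877, 472), Mul(-3775, Pow(Add(-9, Mul(-4, Mul(3, I))), -1))) = Add(Rational(3877, 472), Mul(-3775, Pow(Add(-9, Mul(-12, I)), -1))) = Add(Rational(3877, 472), Mul(-3775, Mul(Rational(1, 225), Add(-9, Mul(12, I))))) = Add(Rational(3877, 472), Mul(Rational(-151, 9), Add(-9, Mul(12, I))))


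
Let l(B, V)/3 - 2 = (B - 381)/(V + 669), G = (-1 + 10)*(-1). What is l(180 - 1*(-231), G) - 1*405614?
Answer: -8923373/22 ≈ -4.0561e+5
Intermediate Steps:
G = -9 (G = 9*(-1) = -9)
l(B, V) = 6 + 3*(-381 + B)/(669 + V) (l(B, V) = 6 + 3*((B - 381)/(V + 669)) = 6 + 3*((-381 + B)/(669 + V)) = 6 + 3*(-381 + B)/(669 + V))
l(180 - 1*(-231), G) - 1*405614 = 3*(957 + (180 - 1*(-231)) + 2*(-9))/(669 - 9) - 1*405614 = 3*(957 + (180 + 231) - 18)/660 - 405614 = 3*(1/660)*(957 + 411 - 18) - 405614 = 3*(1/660)*1350 - 405614 = 135/22 - 405614 = -8923373/22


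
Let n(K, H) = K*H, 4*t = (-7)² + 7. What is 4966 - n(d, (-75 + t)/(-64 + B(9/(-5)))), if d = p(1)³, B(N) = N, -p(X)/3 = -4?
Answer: 1106774/329 ≈ 3364.1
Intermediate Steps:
p(X) = 12 (p(X) = -3*(-4) = 12)
t = 14 (t = ((-7)² + 7)/4 = (49 + 7)/4 = (¼)*56 = 14)
d = 1728 (d = 12³ = 1728)
n(K, H) = H*K
4966 - n(d, (-75 + t)/(-64 + B(9/(-5)))) = 4966 - (-75 + 14)/(-64 + 9/(-5))*1728 = 4966 - (-61/(-64 + 9*(-⅕)))*1728 = 4966 - (-61/(-64 - 9/5))*1728 = 4966 - (-61/(-329/5))*1728 = 4966 - (-61*(-5/329))*1728 = 4966 - 305*1728/329 = 4966 - 1*527040/329 = 4966 - 527040/329 = 1106774/329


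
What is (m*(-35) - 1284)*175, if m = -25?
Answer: -71575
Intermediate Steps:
(m*(-35) - 1284)*175 = (-25*(-35) - 1284)*175 = (875 - 1284)*175 = -409*175 = -71575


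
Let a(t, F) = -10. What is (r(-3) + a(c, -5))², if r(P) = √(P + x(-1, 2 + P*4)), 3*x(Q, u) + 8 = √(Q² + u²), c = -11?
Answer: (30 - I*√3*√(17 - √101))²/9 ≈ 97.683 - 30.441*I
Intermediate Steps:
x(Q, u) = -8/3 + √(Q² + u²)/3
r(P) = √(-8/3 + P + √(1 + (2 + 4*P)²)/3) (r(P) = √(P + (-8/3 + √((-1)² + (2 + P*4)²)/3)) = √(P + (-8/3 + √(1 + (2 + 4*P)²)/3)) = √(-8/3 + P + √(1 + (2 + 4*P)²)/3))
(r(-3) + a(c, -5))² = (√(-24 + 3*√(1 + 4*(1 + 2*(-3))²) + 9*(-3))/3 - 10)² = (√(-24 + 3*√(1 + 4*(1 - 6)²) - 27)/3 - 10)² = (√(-24 + 3*√(1 + 4*(-5)²) - 27)/3 - 10)² = (√(-24 + 3*√(1 + 4*25) - 27)/3 - 10)² = (√(-24 + 3*√(1 + 100) - 27)/3 - 10)² = (√(-24 + 3*√101 - 27)/3 - 10)² = (√(-51 + 3*√101)/3 - 10)² = (-10 + √(-51 + 3*√101)/3)²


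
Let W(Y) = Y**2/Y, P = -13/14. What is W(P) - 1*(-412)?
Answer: 5755/14 ≈ 411.07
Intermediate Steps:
P = -13/14 (P = -13*1/14 = -13/14 ≈ -0.92857)
W(Y) = Y
W(P) - 1*(-412) = -13/14 - 1*(-412) = -13/14 + 412 = 5755/14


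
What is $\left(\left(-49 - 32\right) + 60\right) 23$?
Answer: $-483$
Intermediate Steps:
$\left(\left(-49 - 32\right) + 60\right) 23 = \left(-81 + 60\right) 23 = \left(-21\right) 23 = -483$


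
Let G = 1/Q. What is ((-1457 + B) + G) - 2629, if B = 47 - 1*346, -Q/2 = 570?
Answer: -4998901/1140 ≈ -4385.0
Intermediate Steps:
Q = -1140 (Q = -2*570 = -1140)
B = -299 (B = 47 - 346 = -299)
G = -1/1140 (G = 1/(-1140) = -1/1140 ≈ -0.00087719)
((-1457 + B) + G) - 2629 = ((-1457 - 299) - 1/1140) - 2629 = (-1756 - 1/1140) - 2629 = -2001841/1140 - 2629 = -4998901/1140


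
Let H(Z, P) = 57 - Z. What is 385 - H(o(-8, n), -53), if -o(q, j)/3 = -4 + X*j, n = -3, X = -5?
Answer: 295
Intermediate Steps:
o(q, j) = 12 + 15*j (o(q, j) = -3*(-4 - 5*j) = 12 + 15*j)
385 - H(o(-8, n), -53) = 385 - (57 - (12 + 15*(-3))) = 385 - (57 - (12 - 45)) = 385 - (57 - 1*(-33)) = 385 - (57 + 33) = 385 - 1*90 = 385 - 90 = 295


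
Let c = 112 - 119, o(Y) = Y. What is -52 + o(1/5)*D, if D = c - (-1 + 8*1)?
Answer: -274/5 ≈ -54.800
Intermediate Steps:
c = -7
D = -14 (D = -7 - (-1 + 8*1) = -7 - (-1 + 8) = -7 - 1*7 = -7 - 7 = -14)
-52 + o(1/5)*D = -52 - 14/5 = -274/5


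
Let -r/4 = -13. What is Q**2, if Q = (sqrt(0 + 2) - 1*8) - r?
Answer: (60 - sqrt(2))**2 ≈ 3432.3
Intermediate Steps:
r = 52 (r = -4*(-13) = 52)
Q = -60 + sqrt(2) (Q = (sqrt(0 + 2) - 1*8) - 1*52 = (sqrt(2) - 8) - 52 = (-8 + sqrt(2)) - 52 = -60 + sqrt(2) ≈ -58.586)
Q**2 = (-60 + sqrt(2))**2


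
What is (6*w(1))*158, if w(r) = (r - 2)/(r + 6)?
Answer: -948/7 ≈ -135.43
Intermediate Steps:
w(r) = (-2 + r)/(6 + r)
(6*w(1))*158 = (6*((-2 + 1)/(6 + 1)))*158 = (6*(-1/7))*158 = (6*((⅐)*(-1)))*158 = (6*(-⅐))*158 = -6/7*158 = -948/7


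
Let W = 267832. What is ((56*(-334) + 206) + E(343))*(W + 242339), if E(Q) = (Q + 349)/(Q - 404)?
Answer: -576018770970/61 ≈ -9.4429e+9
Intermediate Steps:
E(Q) = (349 + Q)/(-404 + Q)
((56*(-334) + 206) + E(343))*(W + 242339) = ((56*(-334) + 206) + (349 + 343)/(-404 + 343))*(267832 + 242339) = ((-18704 + 206) + 692/(-61))*510171 = (-18498 - 1/61*692)*510171 = (-18498 - 692/61)*510171 = -1129070/61*510171 = -576018770970/61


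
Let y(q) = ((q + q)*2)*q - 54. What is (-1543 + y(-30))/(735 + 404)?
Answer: 2003/1139 ≈ 1.7586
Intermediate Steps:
y(q) = -54 + 4*q**2 (y(q) = ((2*q)*2)*q - 54 = (4*q)*q - 54 = 4*q**2 - 54 = -54 + 4*q**2)
(-1543 + y(-30))/(735 + 404) = (-1543 + (-54 + 4*(-30)**2))/(735 + 404) = (-1543 + (-54 + 4*900))/1139 = (-1543 + (-54 + 3600))*(1/1139) = (-1543 + 3546)*(1/1139) = 2003*(1/1139) = 2003/1139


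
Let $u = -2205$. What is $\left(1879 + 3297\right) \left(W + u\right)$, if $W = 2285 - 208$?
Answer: $-662528$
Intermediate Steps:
$W = 2077$
$\left(1879 + 3297\right) \left(W + u\right) = \left(1879 + 3297\right) \left(2077 - 2205\right) = 5176 \left(-128\right) = -662528$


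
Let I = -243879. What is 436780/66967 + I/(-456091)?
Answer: 215543271973/30543045997 ≈ 7.0570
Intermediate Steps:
436780/66967 + I/(-456091) = 436780/66967 - 243879/(-456091) = 436780*(1/66967) - 243879*(-1/456091) = 436780/66967 + 243879/456091 = 215543271973/30543045997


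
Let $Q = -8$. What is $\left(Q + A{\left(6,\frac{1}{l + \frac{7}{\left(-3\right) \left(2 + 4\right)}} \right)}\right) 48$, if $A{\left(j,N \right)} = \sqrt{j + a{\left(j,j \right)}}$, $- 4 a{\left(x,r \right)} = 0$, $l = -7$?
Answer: $-384 + 48 \sqrt{6} \approx -266.42$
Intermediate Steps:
$a{\left(x,r \right)} = 0$ ($a{\left(x,r \right)} = \left(- \frac{1}{4}\right) 0 = 0$)
$A{\left(j,N \right)} = \sqrt{j}$ ($A{\left(j,N \right)} = \sqrt{j + 0} = \sqrt{j}$)
$\left(Q + A{\left(6,\frac{1}{l + \frac{7}{\left(-3\right) \left(2 + 4\right)}} \right)}\right) 48 = \left(-8 + \sqrt{6}\right) 48 = -384 + 48 \sqrt{6}$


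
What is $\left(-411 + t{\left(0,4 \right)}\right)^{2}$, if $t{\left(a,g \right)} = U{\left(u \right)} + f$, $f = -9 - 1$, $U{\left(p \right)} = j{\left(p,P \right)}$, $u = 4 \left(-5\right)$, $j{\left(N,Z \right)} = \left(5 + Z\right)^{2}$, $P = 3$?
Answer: $127449$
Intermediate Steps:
$u = -20$
$U{\left(p \right)} = 64$ ($U{\left(p \right)} = \left(5 + 3\right)^{2} = 8^{2} = 64$)
$f = -10$
$t{\left(a,g \right)} = 54$ ($t{\left(a,g \right)} = 64 - 10 = 54$)
$\left(-411 + t{\left(0,4 \right)}\right)^{2} = \left(-411 + 54\right)^{2} = \left(-357\right)^{2} = 127449$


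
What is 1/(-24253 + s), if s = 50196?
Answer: 1/25943 ≈ 3.8546e-5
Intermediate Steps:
1/(-24253 + s) = 1/(-24253 + 50196) = 1/25943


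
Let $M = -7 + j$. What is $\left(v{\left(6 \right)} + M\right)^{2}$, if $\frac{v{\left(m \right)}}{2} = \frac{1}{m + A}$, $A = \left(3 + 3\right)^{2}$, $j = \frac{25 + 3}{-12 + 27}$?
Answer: $\frac{31684}{1225} \approx 25.865$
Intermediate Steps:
$j = \frac{28}{15} \approx 1.8667$
$A = 36$ ($A = 6^{2} = 36$)
$v{\left(m \right)} = \frac{2}{36 + m}$ ($v{\left(m \right)} = \frac{2}{m + 36} = \frac{2}{36 + m}$)
$M = - \frac{77}{15}$ ($M = -7 + \frac{28}{15} = - \frac{77}{15} \approx -5.1333$)
$\left(v{\left(6 \right)} + M\right)^{2} = \left(\frac{2}{36 + 6} - \frac{77}{15}\right)^{2} = \left(\frac{2}{42} - \frac{77}{15}\right)^{2} = \left(2 \cdot \frac{1}{42} - \frac{77}{15}\right)^{2} = \left(\frac{1}{21} - \frac{77}{15}\right)^{2} = \left(- \frac{178}{35}\right)^{2} = \frac{31684}{1225}$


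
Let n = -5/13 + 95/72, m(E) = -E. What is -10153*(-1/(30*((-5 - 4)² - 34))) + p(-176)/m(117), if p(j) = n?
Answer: 185106931/25735320 ≈ 7.1927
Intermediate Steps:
n = 875/936 (n = -5*1/13 + 95*(1/72) = -5/13 + 95/72 = 875/936 ≈ 0.93483)
p(j) = 875/936
-10153*(-1/(30*((-5 - 4)² - 34))) + p(-176)/m(117) = -10153*(-1/(30*((-5 - 4)² - 34))) + 875/(936*((-1*117))) = -10153*(-1/(30*((-9)² - 34))) + (875/936)/(-117) = -10153*(-1/(30*(81 - 34))) + (875/936)*(-1/117) = -10153/(47*(-30)) - 875/109512 = -10153/(-1410) - 875/109512 = -10153*(-1/1410) - 875/109512 = 10153/1410 - 875/109512 = 185106931/25735320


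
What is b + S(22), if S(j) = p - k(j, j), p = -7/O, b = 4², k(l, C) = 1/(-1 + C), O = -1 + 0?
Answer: 482/21 ≈ 22.952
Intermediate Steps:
O = -1
b = 16
p = 7 (p = -7/(-1) = -7*(-1) = 7)
S(j) = 7 - 1/(-1 + j)
b + S(22) = 16 + (-8 + 7*22)/(-1 + 22) = 16 + (-8 + 154)/21 = 16 + (1/21)*146 = 16 + 146/21 = 482/21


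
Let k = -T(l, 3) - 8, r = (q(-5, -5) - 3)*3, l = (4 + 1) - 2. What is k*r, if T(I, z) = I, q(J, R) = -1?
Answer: 132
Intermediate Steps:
l = 3 (l = 5 - 2 = 3)
r = -12 (r = (-1 - 3)*3 = -4*3 = -12)
k = -11 (k = -1*3 - 8 = -3 - 8 = -11)
k*r = -11*(-12) = 132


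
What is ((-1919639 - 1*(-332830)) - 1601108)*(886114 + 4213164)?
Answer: -16256075023926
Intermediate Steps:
((-1919639 - 1*(-332830)) - 1601108)*(886114 + 4213164) = ((-1919639 + 332830) - 1601108)*5099278 = (-1586809 - 1601108)*5099278 = -3187917*5099278 = -16256075023926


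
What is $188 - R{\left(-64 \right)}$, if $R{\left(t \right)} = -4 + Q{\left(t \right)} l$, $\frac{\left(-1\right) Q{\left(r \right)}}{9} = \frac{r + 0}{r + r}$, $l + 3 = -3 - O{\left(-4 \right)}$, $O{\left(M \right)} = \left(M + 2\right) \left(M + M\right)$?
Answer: $93$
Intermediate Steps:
$O{\left(M \right)} = 2 M \left(2 + M\right)$ ($O{\left(M \right)} = \left(2 + M\right) 2 M = 2 M \left(2 + M\right)$)
$l = -22$ ($l = -3 - \left(3 + 2 \left(-4\right) \left(2 - 4\right)\right) = -3 - \left(3 + 2 \left(-4\right) \left(-2\right)\right) = -3 - 19 = -22$)
$Q{\left(r \right)} = - \frac{9}{2}$ ($Q{\left(r \right)} = - 9 \frac{r + 0}{r + r} = - 9 \frac{r}{2 r} = - 9 r \frac{1}{2 r} = \left(-9\right) \frac{1}{2} = - \frac{9}{2}$)
$R{\left(t \right)} = 95$ ($R{\left(t \right)} = -4 - -99 = -4 + 99 = 95$)
$188 - R{\left(-64 \right)} = 188 - 95 = 93$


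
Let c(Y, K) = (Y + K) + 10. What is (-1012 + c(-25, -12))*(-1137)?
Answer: 1181343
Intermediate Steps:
c(Y, K) = 10 + K + Y (c(Y, K) = (K + Y) + 10 = 10 + K + Y)
(-1012 + c(-25, -12))*(-1137) = (-1012 + (10 - 12 - 25))*(-1137) = (-1012 - 27)*(-1137) = -1039*(-1137) = 1181343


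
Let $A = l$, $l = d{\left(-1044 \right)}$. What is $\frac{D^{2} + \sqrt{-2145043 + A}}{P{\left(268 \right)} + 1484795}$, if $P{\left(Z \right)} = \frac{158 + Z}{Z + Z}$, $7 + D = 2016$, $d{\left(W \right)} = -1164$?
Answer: $\frac{1081669708}{397925273} + \frac{268 i \sqrt{2146207}}{397925273} \approx 2.7183 + 0.00098666 i$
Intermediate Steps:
$l = -1164$
$D = 2009$ ($D = -7 + 2016 = 2009$)
$P{\left(Z \right)} = \frac{158 + Z}{2 Z}$
$A = -1164$
$\frac{D^{2} + \sqrt{-2145043 + A}}{P{\left(268 \right)} + 1484795} = \frac{2009^{2} + \sqrt{-2145043 - 1164}}{\frac{158 + 268}{2 \cdot 268} + 1484795} = \frac{4036081 + \sqrt{-2146207}}{\frac{1}{2} \cdot \frac{1}{268} \cdot 426 + 1484795} = \frac{4036081 + i \sqrt{2146207}}{\frac{213}{268} + 1484795} = \frac{4036081 + i \sqrt{2146207}}{\frac{397925273}{268}} = \left(4036081 + i \sqrt{2146207}\right) \frac{268}{397925273} = \frac{1081669708}{397925273} + \frac{268 i \sqrt{2146207}}{397925273}$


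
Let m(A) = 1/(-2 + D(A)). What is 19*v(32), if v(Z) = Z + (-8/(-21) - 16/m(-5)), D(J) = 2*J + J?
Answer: 121448/21 ≈ 5783.2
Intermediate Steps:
D(J) = 3*J
m(A) = 1/(-2 + 3*A)
v(Z) = 5720/21 + Z (v(Z) = Z + (-8/(-21) - 16/(1/(-2 + 3*(-5)))) = Z + (-8*(-1/21) - 16/(1/(-2 - 15))) = Z + (8/21 - 16/(1/(-17))) = Z + (8/21 - 16/(-1/17)) = Z + (8/21 - 16*(-17)) = Z + (8/21 + 272) = Z + 5720/21 = 5720/21 + Z)
19*v(32) = 19*(5720/21 + 32) = 19*(6392/21) = 121448/21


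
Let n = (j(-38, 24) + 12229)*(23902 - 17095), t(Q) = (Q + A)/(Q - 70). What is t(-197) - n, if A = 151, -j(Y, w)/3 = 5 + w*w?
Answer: -19057979888/267 ≈ -7.1378e+7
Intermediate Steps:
j(Y, w) = -15 - 3*w**2 (j(Y, w) = -3*(5 + w*w) = -3*(5 + w**2) = -15 - 3*w**2)
t(Q) = (151 + Q)/(-70 + Q) (t(Q) = (Q + 151)/(Q - 70) = (151 + Q)/(-70 + Q))
n = 71378202 (n = ((-15 - 3*24**2) + 12229)*(23902 - 17095) = ((-15 - 3*576) + 12229)*6807 = ((-15 - 1728) + 12229)*6807 = (-1743 + 12229)*6807 = 10486*6807 = 71378202)
t(-197) - n = (151 - 197)/(-70 - 197) - 1*71378202 = -46/(-267) - 71378202 = -1/267*(-46) - 71378202 = 46/267 - 71378202 = -19057979888/267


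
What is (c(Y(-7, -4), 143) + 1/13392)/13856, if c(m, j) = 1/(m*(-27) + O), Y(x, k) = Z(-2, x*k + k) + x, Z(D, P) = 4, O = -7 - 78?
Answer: -3347/185559552 ≈ -1.8037e-5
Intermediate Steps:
O = -85
Y(x, k) = 4 + x
c(m, j) = 1/(-85 - 27*m) (c(m, j) = 1/(m*(-27) - 85) = 1/(-27*m - 85) = 1/(-85 - 27*m))
(c(Y(-7, -4), 143) + 1/13392)/13856 = (-1/(85 + 27*(4 - 7)) + 1/13392)/13856 = (-1/(85 + 27*(-3)) + 1/13392)*(1/13856) = (-1/(85 - 81) + 1/13392)*(1/13856) = (-1/4 + 1/13392)*(1/13856) = (-1*¼ + 1/13392)*(1/13856) = (-¼ + 1/13392)*(1/13856) = -3347/13392*1/13856 = -3347/185559552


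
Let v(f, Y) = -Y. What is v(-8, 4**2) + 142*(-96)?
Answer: -13648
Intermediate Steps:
v(-8, 4**2) + 142*(-96) = -1*4**2 + 142*(-96) = -1*16 - 13632 = -16 - 13632 = -13648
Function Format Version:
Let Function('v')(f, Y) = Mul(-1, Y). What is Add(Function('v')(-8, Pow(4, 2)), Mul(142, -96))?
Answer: -13648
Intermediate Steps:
Add(Function('v')(-8, Pow(4, 2)), Mul(142, -96)) = Add(Mul(-1, Pow(4, 2)), Mul(142, -96)) = Add(Mul(-1, 16), -13632) = Add(-16, -13632) = -13648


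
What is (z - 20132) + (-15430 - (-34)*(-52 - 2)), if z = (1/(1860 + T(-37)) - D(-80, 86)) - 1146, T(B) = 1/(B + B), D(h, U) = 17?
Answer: -5307497405/137639 ≈ -38561.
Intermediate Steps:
T(B) = 1/(2*B)
z = -160074083/137639 (z = (1/(1860 + (1/2)/(-37)) - 1*17) - 1146 = (1/(1860 + (1/2)*(-1/37)) - 17) - 1146 = (1/(1860 - 1/74) - 17) - 1146 = (1/(137639/74) - 17) - 1146 = (74/137639 - 17) - 1146 = -2339789/137639 - 1146 = -160074083/137639 ≈ -1163.0)
(z - 20132) + (-15430 - (-34)*(-52 - 2)) = (-160074083/137639 - 20132) + (-15430 - (-34)*(-52 - 2)) = -2931022431/137639 + (-15430 - (-34)*(-54)) = -2931022431/137639 + (-15430 - 1*1836) = -2931022431/137639 + (-15430 - 1836) = -2931022431/137639 - 17266 = -5307497405/137639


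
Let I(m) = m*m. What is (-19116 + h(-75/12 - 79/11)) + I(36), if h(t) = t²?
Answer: -34150239/1936 ≈ -17640.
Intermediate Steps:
I(m) = m²
(-19116 + h(-75/12 - 79/11)) + I(36) = (-19116 + (-75/12 - 79/11)²) + 36² = (-19116 + (-75*1/12 - 79*1/11)²) + 1296 = (-19116 + (-25/4 - 79/11)²) + 1296 = (-19116 + (-591/44)²) + 1296 = (-19116 + 349281/1936) + 1296 = -36659295/1936 + 1296 = -34150239/1936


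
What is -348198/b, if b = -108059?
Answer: 348198/108059 ≈ 3.2223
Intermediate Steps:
-348198/b = -348198/(-108059) = -348198*(-1/108059) = 348198/108059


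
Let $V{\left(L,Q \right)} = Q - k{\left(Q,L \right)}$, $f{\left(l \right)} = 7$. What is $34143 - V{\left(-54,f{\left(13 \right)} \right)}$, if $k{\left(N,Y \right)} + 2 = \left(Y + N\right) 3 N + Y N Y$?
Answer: $53559$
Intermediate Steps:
$k{\left(N,Y \right)} = -2 + N Y^{2} + N \left(3 N + 3 Y\right)$ ($k{\left(N,Y \right)} = -2 + \left(\left(Y + N\right) 3 N + Y N Y\right) = -2 + \left(\left(N + Y\right) 3 N + N Y Y\right) = -2 + \left(\left(3 N + 3 Y\right) N + N Y^{2}\right) = -2 + \left(N \left(3 N + 3 Y\right) + N Y^{2}\right) = -2 + \left(N Y^{2} + N \left(3 N + 3 Y\right)\right) = -2 + N Y^{2} + N \left(3 N + 3 Y\right)$)
$V{\left(L,Q \right)} = 2 + Q - 3 Q^{2} - Q L^{2} - 3 L Q$ ($V{\left(L,Q \right)} = Q - \left(-2 + 3 Q^{2} + Q L^{2} + 3 Q L\right) = Q - \left(-2 + 3 Q^{2} + Q L^{2} + 3 L Q\right) = 2 + Q - 3 Q^{2} - Q L^{2} - 3 L Q$)
$34143 - V{\left(-54,f{\left(13 \right)} \right)} = 34143 - \left(2 + 7 - 3 \cdot 7^{2} - 7 \left(-54\right)^{2} - \left(-162\right) 7\right) = 34143 - \left(2 + 7 - 147 - 7 \cdot 2916 + 1134\right) = 34143 - \left(2 + 7 - 147 - 20412 + 1134\right) = 34143 - -19416 = 34143 + 19416 = 53559$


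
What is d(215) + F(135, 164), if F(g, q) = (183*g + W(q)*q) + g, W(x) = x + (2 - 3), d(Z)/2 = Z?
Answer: 52002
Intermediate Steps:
d(Z) = 2*Z
W(x) = -1 + x (W(x) = x - 1 = -1 + x)
F(g, q) = 184*g + q*(-1 + q) (F(g, q) = (183*g + (-1 + q)*q) + g = (183*g + q*(-1 + q)) + g = 184*g + q*(-1 + q))
d(215) + F(135, 164) = 2*215 + (184*135 + 164*(-1 + 164)) = 430 + (24840 + 164*163) = 430 + (24840 + 26732) = 430 + 51572 = 52002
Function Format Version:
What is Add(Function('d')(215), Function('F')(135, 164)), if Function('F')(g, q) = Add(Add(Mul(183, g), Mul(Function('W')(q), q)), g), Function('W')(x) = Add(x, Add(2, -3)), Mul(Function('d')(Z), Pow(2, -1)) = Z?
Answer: 52002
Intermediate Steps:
Function('d')(Z) = Mul(2, Z)
Function('W')(x) = Add(-1, x) (Function('W')(x) = Add(x, -1) = Add(-1, x))
Function('F')(g, q) = Add(Mul(184, g), Mul(q, Add(-1, q))) (Function('F')(g, q) = Add(Add(Mul(183, g), Mul(Add(-1, q), q)), g) = Add(Add(Mul(183, g), Mul(q, Add(-1, q))), g) = Add(Mul(184, g), Mul(q, Add(-1, q))))
Add(Function('d')(215), Function('F')(135, 164)) = Add(Mul(2, 215), Add(Mul(184, 135), Mul(164, Add(-1, 164)))) = Add(430, Add(24840, Mul(164, 163))) = Add(430, Add(24840, 26732)) = Add(430, 51572) = 52002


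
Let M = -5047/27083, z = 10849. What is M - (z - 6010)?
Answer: -18722812/3869 ≈ -4839.2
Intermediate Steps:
M = -721/3869 (M = -5047*1/27083 = -721/3869 ≈ -0.18635)
M - (z - 6010) = -721/3869 - (10849 - 6010) = -721/3869 - 1*4839 = -721/3869 - 4839 = -18722812/3869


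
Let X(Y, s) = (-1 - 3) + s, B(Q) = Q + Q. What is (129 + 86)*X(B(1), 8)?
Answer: 860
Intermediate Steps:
B(Q) = 2*Q
X(Y, s) = -4 + s
(129 + 86)*X(B(1), 8) = (129 + 86)*(-4 + 8) = 215*4 = 860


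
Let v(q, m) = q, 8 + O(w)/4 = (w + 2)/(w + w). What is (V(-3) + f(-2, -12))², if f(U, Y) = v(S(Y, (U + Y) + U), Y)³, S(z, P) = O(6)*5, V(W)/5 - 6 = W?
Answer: 7256244857124025/729 ≈ 9.9537e+12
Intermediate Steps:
O(w) = -32 + 2*(2 + w)/w (O(w) = -32 + 4*((w + 2)/(w + w)) = -32 + 4*((2 + w)/((2*w))) = -32 + 4*((2 + w)*(1/(2*w))) = -32 + 4*((2 + w)/(2*w)) = -32 + 2*(2 + w)/w)
V(W) = 30 + 5*W
S(z, P) = -440/3 (S(z, P) = (-30 + 4/6)*5 = (-30 + 4*(⅙))*5 = (-30 + ⅔)*5 = -88/3*5 = -440/3)
f(U, Y) = -85184000/27 (f(U, Y) = (-440/3)³ = -85184000/27)
(V(-3) + f(-2, -12))² = ((30 + 5*(-3)) - 85184000/27)² = ((30 - 15) - 85184000/27)² = (15 - 85184000/27)² = (-85183595/27)² = 7256244857124025/729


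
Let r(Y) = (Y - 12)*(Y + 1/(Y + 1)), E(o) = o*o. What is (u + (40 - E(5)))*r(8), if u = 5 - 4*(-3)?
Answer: -9344/9 ≈ -1038.2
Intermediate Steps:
E(o) = o²
r(Y) = (-12 + Y)*(Y + 1/(1 + Y))
u = 17 (u = 5 + 12 = 17)
(u + (40 - E(5)))*r(8) = (17 + (40 - 1*5²))*((-12 + 8³ - 11*8 - 11*8²)/(1 + 8)) = (17 + (40 - 1*25))*((-12 + 512 - 88 - 11*64)/9) = (17 + (40 - 25))*((-12 + 512 - 88 - 704)/9) = (17 + 15)*((⅑)*(-292)) = 32*(-292/9) = -9344/9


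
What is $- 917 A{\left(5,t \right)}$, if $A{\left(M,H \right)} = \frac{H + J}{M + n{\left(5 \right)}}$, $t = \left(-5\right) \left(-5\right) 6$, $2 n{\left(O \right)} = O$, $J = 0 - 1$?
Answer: $- \frac{273266}{15} \approx -18218.0$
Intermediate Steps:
$J = -1$
$n{\left(O \right)} = \frac{O}{2}$
$t = 150$ ($t = 25 \cdot 6 = 150$)
$A{\left(M,H \right)} = \frac{-1 + H}{\frac{5}{2} + M}$ ($A{\left(M,H \right)} = \frac{H - 1}{M + \frac{1}{2} \cdot 5} = \frac{-1 + H}{M + \frac{5}{2}} = \frac{-1 + H}{\frac{5}{2} + M}$)
$- 917 A{\left(5,t \right)} = - 917 \frac{2 \left(-1 + 150\right)}{5 + 2 \cdot 5} = - 917 \cdot 2 \frac{1}{5 + 10} \cdot 149 = - 917 \cdot 2 \cdot \frac{1}{15} \cdot 149 = \left(-917\right) \frac{298}{15} = - \frac{273266}{15}$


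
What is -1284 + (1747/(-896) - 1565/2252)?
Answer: -649045353/504448 ≈ -1286.6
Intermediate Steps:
-1284 + (1747/(-896) - 1565/2252) = -1284 + (1747*(-1/896) - 1565*1/2252) = -1284 + (-1747/896 - 1565/2252) = -1284 - 1334121/504448 = -649045353/504448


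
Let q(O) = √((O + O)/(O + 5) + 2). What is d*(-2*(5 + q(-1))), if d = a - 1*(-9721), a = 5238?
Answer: -149590 - 14959*√6 ≈ -1.8623e+5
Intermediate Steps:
q(O) = √(2 + 2*O/(5 + O)) (q(O) = √((2*O)/(5 + O) + 2) = √(2*O/(5 + O) + 2) = √(2 + 2*O/(5 + O)))
d = 14959 (d = 5238 - 1*(-9721) = 5238 + 9721 = 14959)
d*(-2*(5 + q(-1))) = 14959*(-2*(5 + √2*√((5 + 2*(-1))/(5 - 1)))) = 14959*(-2*(5 + √2*√((5 - 2)/4))) = 14959*(-2*(5 + √2*√((¼)*3))) = 14959*(-2*(5 + √2*√(¾))) = 14959*(-2*(5 + √2*(√3/2))) = 14959*(-2*(5 + √6/2)) = 14959*(-10 - √6) = -149590 - 14959*√6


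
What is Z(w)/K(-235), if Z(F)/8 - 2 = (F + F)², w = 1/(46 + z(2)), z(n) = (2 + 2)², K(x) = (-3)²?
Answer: 5128/2883 ≈ 1.7787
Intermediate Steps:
K(x) = 9
z(n) = 16 (z(n) = 4² = 16)
w = 1/62 (w = 1/(46 + 16) = 1/62 ≈ 0.016129)
Z(F) = 16 + 32*F² (Z(F) = 16 + 8*(F + F)² = 16 + 8*(2*F)² = 16 + 8*(4*F²) = 16 + 32*F²)
Z(w)/K(-235) = (16 + 32*(1/62)²)/9 = (16 + 32*(1/3844))*(⅑) = (16 + 8/961)*(⅑) = (15384/961)*(⅑) = 5128/2883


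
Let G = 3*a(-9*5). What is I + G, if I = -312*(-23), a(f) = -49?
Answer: 7029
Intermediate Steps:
G = -147 (G = 3*(-49) = -147)
I = 7176 (I = -104*(-69) = 7176)
I + G = 7176 - 147 = 7029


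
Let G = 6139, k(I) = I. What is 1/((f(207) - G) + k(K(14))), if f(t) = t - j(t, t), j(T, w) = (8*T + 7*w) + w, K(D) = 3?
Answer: -1/9241 ≈ -0.00010821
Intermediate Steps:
j(T, w) = 8*T + 8*w (j(T, w) = (7*w + 8*T) + w = 8*T + 8*w)
f(t) = -15*t (f(t) = t - (8*t + 8*t) = t - 16*t = -15*t)
1/((f(207) - G) + k(K(14))) = 1/((-15*207 - 1*6139) + 3) = 1/((-3105 - 6139) + 3) = 1/(-9244 + 3) = 1/(-9241) = -1/9241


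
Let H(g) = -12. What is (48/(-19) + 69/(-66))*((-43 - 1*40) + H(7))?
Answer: 7465/22 ≈ 339.32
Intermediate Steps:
(48/(-19) + 69/(-66))*((-43 - 1*40) + H(7)) = (48/(-19) + 69/(-66))*((-43 - 1*40) - 12) = (48*(-1/19) + 69*(-1/66))*((-43 - 40) - 12) = (-48/19 - 23/22)*(-83 - 12) = -1493/418*(-95) = 7465/22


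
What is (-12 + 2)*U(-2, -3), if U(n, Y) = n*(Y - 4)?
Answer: -140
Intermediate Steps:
U(n, Y) = n*(-4 + Y)
(-12 + 2)*U(-2, -3) = (-12 + 2)*(-2*(-4 - 3)) = -(-20)*(-7) = -10*14 = -140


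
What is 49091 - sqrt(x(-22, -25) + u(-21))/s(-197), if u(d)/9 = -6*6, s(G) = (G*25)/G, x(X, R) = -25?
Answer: 49091 - I*sqrt(349)/25 ≈ 49091.0 - 0.74726*I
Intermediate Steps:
s(G) = 25 (s(G) = (25*G)/G = 25)
u(d) = -324 (u(d) = 9*(-6*6) = 9*(-36) = -324)
49091 - sqrt(x(-22, -25) + u(-21))/s(-197) = 49091 - sqrt(-25 - 324)/25 = 49091 - sqrt(-349)/25 = 49091 - I*sqrt(349)/25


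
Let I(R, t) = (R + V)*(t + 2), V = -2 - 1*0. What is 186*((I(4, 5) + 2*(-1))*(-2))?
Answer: -4464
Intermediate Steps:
V = -2 (V = -2 + 0 = -2)
I(R, t) = (-2 + R)*(2 + t) (I(R, t) = (R - 2)*(t + 2) = (-2 + R)*(2 + t))
186*((I(4, 5) + 2*(-1))*(-2)) = 186*(((-4 - 2*5 + 2*4 + 4*5) + 2*(-1))*(-2)) = 186*(((-4 - 10 + 8 + 20) - 2)*(-2)) = 186*((14 - 2)*(-2)) = 186*(12*(-2)) = 186*(-24) = -4464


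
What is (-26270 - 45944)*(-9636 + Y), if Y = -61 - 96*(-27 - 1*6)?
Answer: 471485206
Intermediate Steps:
Y = 3107 (Y = -61 - 96*(-27 - 6) = -61 - 96*(-33) = -61 + 3168 = 3107)
(-26270 - 45944)*(-9636 + Y) = (-26270 - 45944)*(-9636 + 3107) = -72214*(-6529) = 471485206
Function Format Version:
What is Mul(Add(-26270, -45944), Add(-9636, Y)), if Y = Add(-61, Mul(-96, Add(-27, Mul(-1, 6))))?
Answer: 471485206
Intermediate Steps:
Y = 3107 (Y = Add(-61, Mul(-96, Add(-27, -6))) = Add(-61, Mul(-96, -33)) = Add(-61, 3168) = 3107)
Mul(Add(-26270, -45944), Add(-9636, Y)) = Mul(Add(-26270, -45944), Add(-9636, 3107)) = Mul(-72214, -6529) = 471485206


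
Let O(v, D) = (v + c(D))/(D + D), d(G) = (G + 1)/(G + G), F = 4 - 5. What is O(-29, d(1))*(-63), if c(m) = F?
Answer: 945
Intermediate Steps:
F = -1
c(m) = -1
d(G) = (1 + G)/(2*G) (d(G) = (1 + G)/((2*G)) = (1 + G)*(1/(2*G)) = (1 + G)/(2*G))
O(v, D) = (-1 + v)/(2*D) (O(v, D) = (v - 1)/(D + D) = (-1 + v)/((2*D)) = (-1 + v)*(1/(2*D)) = (-1 + v)/(2*D))
O(-29, d(1))*(-63) = ((-1 - 29)/(2*(((1/2)*(1 + 1)/1))))*(-63) = ((1/2)*(-30)/((1/2)*1*2))*(-63) = ((1/2)*(-30)/1)*(-63) = ((1/2)*1*(-30))*(-63) = -15*(-63) = 945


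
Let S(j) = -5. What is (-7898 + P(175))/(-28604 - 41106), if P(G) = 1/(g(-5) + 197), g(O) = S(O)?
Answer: 303283/2676864 ≈ 0.11330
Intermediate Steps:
g(O) = -5
P(G) = 1/192 (P(G) = 1/(-5 + 197) = 1/192)
(-7898 + P(175))/(-28604 - 41106) = (-7898 + 1/192)/(-28604 - 41106) = -1516415/192/(-69710) = -1516415/192*(-1/69710) = 303283/2676864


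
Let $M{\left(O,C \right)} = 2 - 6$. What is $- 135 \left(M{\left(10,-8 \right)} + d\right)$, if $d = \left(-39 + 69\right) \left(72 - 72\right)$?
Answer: $540$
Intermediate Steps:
$M{\left(O,C \right)} = -4$
$d = 0$ ($d = 30 \left(72 - 72\right) = 30 \cdot 0 = 0$)
$- 135 \left(M{\left(10,-8 \right)} + d\right) = - 135 \left(-4 + 0\right) = \left(-135\right) \left(-4\right) = 540$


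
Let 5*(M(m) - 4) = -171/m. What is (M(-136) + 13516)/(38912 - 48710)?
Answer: -9193771/6662640 ≈ -1.3799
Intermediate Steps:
M(m) = 4 - 171/(5*m) (M(m) = 4 + (-171/m)/5 = 4 - 171/(5*m))
(M(-136) + 13516)/(38912 - 48710) = ((4 - 171/5/(-136)) + 13516)/(38912 - 48710) = ((4 - 171/5*(-1/136)) + 13516)/(-9798) = ((4 + 171/680) + 13516)*(-1/9798) = (2891/680 + 13516)*(-1/9798) = (9193771/680)*(-1/9798) = -9193771/6662640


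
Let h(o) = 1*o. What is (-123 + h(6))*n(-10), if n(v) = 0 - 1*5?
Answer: 585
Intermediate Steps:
h(o) = o
n(v) = -5 (n(v) = 0 - 5 = -5)
(-123 + h(6))*n(-10) = (-123 + 6)*(-5) = -117*(-5) = 585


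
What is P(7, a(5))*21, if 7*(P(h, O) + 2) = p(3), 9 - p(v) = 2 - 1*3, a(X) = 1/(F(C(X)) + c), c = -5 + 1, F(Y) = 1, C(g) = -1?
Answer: -12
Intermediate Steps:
c = -4
a(X) = -1/3 (a(X) = 1/(1 - 4) = 1/(-3) = -1/3)
p(v) = 10 (p(v) = 9 - (2 - 1*3) = 9 - (2 - 3) = 9 - 1*(-1) = 9 + 1 = 10)
P(h, O) = -4/7 (P(h, O) = -2 + (1/7)*10 = -2 + 10/7 = -4/7)
P(7, a(5))*21 = -4/7*21 = -12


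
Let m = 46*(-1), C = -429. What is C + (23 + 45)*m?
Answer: -3557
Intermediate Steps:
m = -46
C + (23 + 45)*m = -429 + (23 + 45)*(-46) = -429 + 68*(-46) = -429 - 3128 = -3557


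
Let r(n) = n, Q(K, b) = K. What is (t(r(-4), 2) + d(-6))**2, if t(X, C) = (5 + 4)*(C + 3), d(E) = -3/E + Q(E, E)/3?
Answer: 7569/4 ≈ 1892.3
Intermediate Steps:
d(E) = -3/E + E/3
t(X, C) = 27 + 9*C (t(X, C) = 9*(3 + C) = 27 + 9*C)
(t(r(-4), 2) + d(-6))**2 = ((27 + 9*2) + (-3/(-6) + (1/3)*(-6)))**2 = ((27 + 18) + (-3*(-1/6) - 2))**2 = (45 + (1/2 - 2))**2 = (45 - 3/2)**2 = (87/2)**2 = 7569/4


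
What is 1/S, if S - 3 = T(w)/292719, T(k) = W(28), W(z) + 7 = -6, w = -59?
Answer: 292719/878144 ≈ 0.33334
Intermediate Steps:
W(z) = -13 (W(z) = -7 - 6 = -13)
T(k) = -13
S = 878144/292719 (S = 3 - 13/292719 = 878144/292719 ≈ 3.0000)
1/S = 1/(878144/292719) = 292719/878144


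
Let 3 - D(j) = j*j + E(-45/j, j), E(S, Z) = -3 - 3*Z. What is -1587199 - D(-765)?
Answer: -999685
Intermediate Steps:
D(j) = 6 - j² + 3*j (D(j) = 3 - (j*j + (-3 - 3*j)) = 3 - (j² + (-3 - 3*j)) = 3 - (-3 + j² - 3*j) = 3 + (3 - j² + 3*j) = 6 - j² + 3*j)
-1587199 - D(-765) = -1587199 - (6 - 1*(-765)² + 3*(-765)) = -1587199 - (6 - 1*585225 - 2295) = -1587199 - (6 - 585225 - 2295) = -1587199 - 1*(-587514) = -1587199 + 587514 = -999685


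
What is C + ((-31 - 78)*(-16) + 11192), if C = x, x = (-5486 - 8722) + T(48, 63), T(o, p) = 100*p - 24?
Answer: 5004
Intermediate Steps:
T(o, p) = -24 + 100*p
x = -7932 (x = (-5486 - 8722) + (-24 + 100*63) = -14208 + (-24 + 6300) = -14208 + 6276 = -7932)
C = -7932
C + ((-31 - 78)*(-16) + 11192) = -7932 + ((-31 - 78)*(-16) + 11192) = -7932 + (-109*(-16) + 11192) = -7932 + (1744 + 11192) = -7932 + 12936 = 5004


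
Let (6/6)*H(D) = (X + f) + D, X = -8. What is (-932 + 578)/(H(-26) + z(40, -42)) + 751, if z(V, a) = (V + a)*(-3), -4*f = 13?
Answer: 95291/125 ≈ 762.33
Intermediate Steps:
f = -13/4 (f = -¼*13 = -13/4 ≈ -3.2500)
z(V, a) = -3*V - 3*a
H(D) = -45/4 + D (H(D) = (-8 - 13/4) + D = -45/4 + D)
(-932 + 578)/(H(-26) + z(40, -42)) + 751 = (-932 + 578)/((-45/4 - 26) + (-3*40 - 3*(-42))) + 751 = -354/(-149/4 + (-120 + 126)) + 751 = -354/(-149/4 + 6) + 751 = -354/(-125/4) + 751 = -354*(-4/125) + 751 = 1416/125 + 751 = 95291/125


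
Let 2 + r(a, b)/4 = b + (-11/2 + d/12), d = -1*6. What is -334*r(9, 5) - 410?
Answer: 3598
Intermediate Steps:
d = -6
r(a, b) = -32 + 4*b (r(a, b) = -8 + 4*(b + (-11/2 - 6/12)) = -8 + 4*(b + (-11*1/2 - 6*1/12)) = -8 + 4*(b + (-11/2 - 1/2)) = -8 + 4*(b - 6) = -8 + 4*(-6 + b) = -8 + (-24 + 4*b) = -32 + 4*b)
-334*r(9, 5) - 410 = -334*(-32 + 4*5) - 410 = -334*(-32 + 20) - 410 = -334*(-12) - 410 = 4008 - 410 = 3598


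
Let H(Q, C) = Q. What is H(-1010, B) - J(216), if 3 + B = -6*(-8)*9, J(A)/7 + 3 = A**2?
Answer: -327581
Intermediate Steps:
J(A) = -21 + 7*A**2
B = 429 (B = -3 - 6*(-8)*9 = -3 + 48*9 = -3 + 432 = 429)
H(-1010, B) - J(216) = -1010 - (-21 + 7*216**2) = -1010 - (-21 + 7*46656) = -1010 - (-21 + 326592) = -1010 - 1*326571 = -1010 - 326571 = -327581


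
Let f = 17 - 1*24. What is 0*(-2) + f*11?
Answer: -77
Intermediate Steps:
f = -7 (f = 17 - 24 = -7)
0*(-2) + f*11 = 0*(-2) - 7*11 = 0 - 77 = -77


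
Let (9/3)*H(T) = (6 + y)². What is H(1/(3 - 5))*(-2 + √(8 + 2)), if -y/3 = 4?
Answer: -24 + 12*√10 ≈ 13.947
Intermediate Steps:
y = -12 (y = -3*4 = -12)
H(T) = 12 (H(T) = (6 - 12)²/3 = (⅓)*(-6)² = (⅓)*36 = 12)
H(1/(3 - 5))*(-2 + √(8 + 2)) = 12*(-2 + √(8 + 2)) = 12*(-2 + √10) = -24 + 12*√10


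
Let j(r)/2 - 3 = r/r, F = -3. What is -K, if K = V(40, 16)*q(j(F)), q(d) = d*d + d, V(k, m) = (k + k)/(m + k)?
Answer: -720/7 ≈ -102.86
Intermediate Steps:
j(r) = 8 (j(r) = 6 + 2*(r/r) = 6 + 2*1 = 6 + 2 = 8)
V(k, m) = 2*k/(k + m) (V(k, m) = (2*k)/(k + m) = 2*k/(k + m))
q(d) = d + d² (q(d) = d² + d = d + d²)
K = 720/7 (K = (2*40/(40 + 16))*(8*(1 + 8)) = (2*40/56)*(8*9) = (2*40*(1/56))*72 = (10/7)*72 = 720/7 ≈ 102.86)
-K = -1*720/7 = -720/7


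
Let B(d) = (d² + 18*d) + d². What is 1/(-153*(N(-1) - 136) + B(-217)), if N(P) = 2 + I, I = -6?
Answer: 1/111692 ≈ 8.9532e-6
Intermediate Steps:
N(P) = -4 (N(P) = 2 - 6 = -4)
B(d) = 2*d² + 18*d
1/(-153*(N(-1) - 136) + B(-217)) = 1/(-153*(-4 - 136) + 2*(-217)*(9 - 217)) = 1/(-153*(-140) + 2*(-217)*(-208)) = 1/(21420 + 90272) = 1/111692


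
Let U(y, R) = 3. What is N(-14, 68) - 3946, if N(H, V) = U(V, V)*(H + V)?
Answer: -3784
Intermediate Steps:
N(H, V) = 3*H + 3*V (N(H, V) = 3*(H + V) = 3*H + 3*V)
N(-14, 68) - 3946 = (3*(-14) + 3*68) - 3946 = (-42 + 204) - 3946 = 162 - 3946 = -3784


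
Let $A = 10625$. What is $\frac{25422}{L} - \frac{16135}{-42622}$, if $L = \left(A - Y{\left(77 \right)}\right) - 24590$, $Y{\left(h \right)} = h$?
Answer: $- \frac{428484407}{299249062} \approx -1.4319$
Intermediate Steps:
$L = -14042$ ($L = \left(10625 - 77\right) - 24590 = 10548 - 24590 = -14042$)
$\frac{25422}{L} - \frac{16135}{-42622} = \frac{25422}{-14042} - \frac{16135}{-42622} = 25422 \left(- \frac{1}{14042}\right) - - \frac{16135}{42622} = - \frac{12711}{7021} + \frac{16135}{42622} = - \frac{428484407}{299249062}$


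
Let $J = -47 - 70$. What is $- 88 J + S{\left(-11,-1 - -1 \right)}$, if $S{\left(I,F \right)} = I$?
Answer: $10285$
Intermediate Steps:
$J = -117$ ($J = -47 - 70 = -117$)
$- 88 J + S{\left(-11,-1 - -1 \right)} = \left(-88\right) \left(-117\right) - 11 = 10296 - 11 = 10285$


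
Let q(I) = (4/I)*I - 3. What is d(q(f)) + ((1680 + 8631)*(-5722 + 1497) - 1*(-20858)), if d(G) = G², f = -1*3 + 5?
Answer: -43543116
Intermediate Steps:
f = 2 (f = -3 + 5 = 2)
q(I) = 1 (q(I) = 4 - 3 = 1)
d(q(f)) + ((1680 + 8631)*(-5722 + 1497) - 1*(-20858)) = 1² + ((1680 + 8631)*(-5722 + 1497) - 1*(-20858)) = 1 + (10311*(-4225) + 20858) = 1 + (-43563975 + 20858) = 1 - 43543117 = -43543116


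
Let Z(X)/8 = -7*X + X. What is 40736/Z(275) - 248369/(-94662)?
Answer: -12035009/26032050 ≈ -0.46232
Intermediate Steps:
Z(X) = -48*X (Z(X) = 8*(-7*X + X) = 8*(-6*X) = -48*X)
40736/Z(275) - 248369/(-94662) = 40736/((-48*275)) - 248369/(-94662) = 40736/(-13200) - 248369*(-1/94662) = 40736*(-1/13200) + 248369/94662 = -2546/825 + 248369/94662 = -12035009/26032050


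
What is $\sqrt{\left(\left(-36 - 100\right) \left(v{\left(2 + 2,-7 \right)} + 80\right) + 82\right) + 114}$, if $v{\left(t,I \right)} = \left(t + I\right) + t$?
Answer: $2 i \sqrt{2705} \approx 104.02 i$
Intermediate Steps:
$v{\left(t,I \right)} = I + 2 t$ ($v{\left(t,I \right)} = \left(I + t\right) + t = I + 2 t$)
$\sqrt{\left(\left(-36 - 100\right) \left(v{\left(2 + 2,-7 \right)} + 80\right) + 82\right) + 114} = \sqrt{\left(\left(-36 - 100\right) \left(\left(-7 + 2 \left(2 + 2\right)\right) + 80\right) + 82\right) + 114} = \sqrt{\left(- 136 \left(\left(-7 + 2 \cdot 4\right) + 80\right) + 82\right) + 114} = \sqrt{\left(- 136 \left(\left(-7 + 8\right) + 80\right) + 82\right) + 114} = \sqrt{\left(- 136 \left(1 + 80\right) + 82\right) + 114} = \sqrt{\left(\left(-136\right) 81 + 82\right) + 114} = \sqrt{\left(-11016 + 82\right) + 114} = \sqrt{-10934 + 114} = \sqrt{-10820} = 2 i \sqrt{2705}$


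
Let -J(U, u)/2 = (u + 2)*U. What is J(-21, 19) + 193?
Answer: 1075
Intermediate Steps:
J(U, u) = -2*U*(2 + u) (J(U, u) = -2*(u + 2)*U = -2*(2 + u)*U = -2*U*(2 + u))
J(-21, 19) + 193 = -2*(-21)*(2 + 19) + 193 = -2*(-21)*21 + 193 = 882 + 193 = 1075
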